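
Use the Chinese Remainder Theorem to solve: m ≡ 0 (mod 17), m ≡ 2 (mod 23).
M = 17 × 23 = 391. M₁ = 23, y₁ ≡ 3 (mod 17). M₂ = 17, y₂ ≡ 19 (mod 23). m = 0×23×3 + 2×17×19 ≡ 255 (mod 391)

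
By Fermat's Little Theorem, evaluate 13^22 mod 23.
By Fermat's Little Theorem, 13^{22} ≡ 1 (mod 23) since 23 is prime and gcd(13, 23) = 1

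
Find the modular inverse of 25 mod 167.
Since 167 is prime, by Fermat 25^(-1) ≡ 25^{165} ≡ 147 (mod 167). Verify: 25 × 147 = 3675 ≡ 1 (mod 167)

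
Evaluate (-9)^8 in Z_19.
By repeated squaring (mod 19): (-9)^{1}≡10, (-9)^{2}≡5, (-9)^{4}≡6, (-9)^{8}≡17. So (-9)^{8} ≡ 17 (mod 19)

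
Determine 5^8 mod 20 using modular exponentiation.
By repeated squaring (mod 20): 5^{1}≡5, 5^{2}≡5, 5^{4}≡5, 5^{8}≡5. So 5^{8} ≡ 5 (mod 20)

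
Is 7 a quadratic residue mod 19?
By Euler's criterion: 7^{9} ≡ 1 mod 19. Since this equals 1, 7 is a QR.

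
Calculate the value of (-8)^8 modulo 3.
Using Fermat: (-8)^{2} ≡ 1 mod 3. 8 ≡ 0 mod 2. So (-8)^{8} ≡ (-8)^{0} ≡ 1 mod 3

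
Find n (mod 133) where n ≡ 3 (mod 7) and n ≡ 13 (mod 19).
M = 7 × 19 = 133. M₁ = 19, y₁ ≡ 3 (mod 7). M₂ = 7, y₂ ≡ 11 (mod 19). n = 3×19×3 + 13×7×11 ≡ 108 (mod 133)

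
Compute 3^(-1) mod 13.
Since 13 is prime, by Fermat 3^(-1) ≡ 3^{11} ≡ 9 mod 13. Verify: 3 × 9 = 27 ≡ 1 mod 13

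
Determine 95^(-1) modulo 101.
Since 101 is prime, by Fermat 95^(-1) ≡ 95^{99} ≡ 84 mod 101. Verify: 95 × 84 = 7980 ≡ 1 mod 101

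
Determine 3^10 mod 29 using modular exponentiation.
By repeated squaring (mod 29): 3^{1}≡3, 3^{2}≡9, 3^{4}≡23, 3^{8}≡7. Then 3^{10} = 3^{8+2} ≡ 7 × 9 ≡ 5 (mod 29)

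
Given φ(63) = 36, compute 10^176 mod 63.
By Euler: 10^{36} ≡ 1 (mod 63) since gcd(10, 63) = 1. 176 = 4×36 + 32. So 10^{176} ≡ 10^{32} ≡ 37 (mod 63)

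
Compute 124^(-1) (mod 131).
Since 131 is prime, by Fermat 124^(-1) ≡ 124^{129} ≡ 56 (mod 131). Verify: 124 × 56 = 6944 ≡ 1 (mod 131)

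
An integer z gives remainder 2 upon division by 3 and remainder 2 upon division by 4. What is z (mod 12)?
M = 3 × 4 = 12. M₁ = 4, y₁ ≡ 1 (mod 3). M₂ = 3, y₂ ≡ 3 (mod 4). z = 2×4×1 + 2×3×3 ≡ 2 (mod 12)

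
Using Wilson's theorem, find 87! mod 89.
(88)! = (87)! × (88) ≡ -1 (mod 89). So (87)! ≡ -1 × (88)^(-1) ≡ (-1)×(-1) = 1 (mod 89)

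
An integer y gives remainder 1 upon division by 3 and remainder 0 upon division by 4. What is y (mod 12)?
M = 3 × 4 = 12. M₁ = 4, y₁ ≡ 1 (mod 3). M₂ = 3, y₂ ≡ 3 (mod 4). y = 1×4×1 + 0×3×3 ≡ 4 (mod 12)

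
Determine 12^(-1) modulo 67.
Since 67 is prime, by Fermat 12^(-1) ≡ 12^{65} ≡ 28 mod 67. Verify: 12 × 28 = 336 ≡ 1 mod 67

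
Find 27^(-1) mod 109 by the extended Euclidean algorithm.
Extended GCD: 27(-4) + 109(1) = 1. So 27^(-1) ≡ -4 ≡ 105 mod 109. Verify: 27 × 105 = 2835 ≡ 1 mod 109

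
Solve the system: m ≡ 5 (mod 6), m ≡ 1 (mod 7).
M = 6 × 7 = 42. M₁ = 7, y₁ ≡ 1 (mod 6). M₂ = 6, y₂ ≡ 6 (mod 7). m = 5×7×1 + 1×6×6 ≡ 29 (mod 42)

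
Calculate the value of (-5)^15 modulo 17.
By repeated squaring mod 17: (-5)^{1}≡12, (-5)^{2}≡8, (-5)^{4}≡13, (-5)^{8}≡16. Then (-5)^{15} = (-5)^{8+4+2+1} ≡ 16 × 13 × 8 × 12 ≡ 10 mod 17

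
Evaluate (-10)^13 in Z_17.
By repeated squaring mod 17: (-10)^{1}≡7, (-10)^{2}≡15, (-10)^{4}≡4, (-10)^{8}≡16. Then (-10)^{13} = (-10)^{8+4+1} ≡ 16 × 4 × 7 ≡ 6 mod 17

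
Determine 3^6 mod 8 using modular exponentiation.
By repeated squaring (mod 8): 3^{1}≡3, 3^{2}≡1, 3^{4}≡1. Then 3^{6} = 3^{4+2} ≡ 1 × 1 ≡ 1 (mod 8)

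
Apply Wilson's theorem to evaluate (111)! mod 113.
(112)! = (111)! × (112) ≡ -1 mod 113. So (111)! ≡ -1 × (112)^(-1) ≡ (-1)×(-1) = 1 mod 113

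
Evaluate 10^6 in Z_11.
By repeated squaring mod 11: 10^{1}≡10, 10^{2}≡1, 10^{4}≡1. Then 10^{6} = 10^{4+2} ≡ 1 × 1 ≡ 1 mod 11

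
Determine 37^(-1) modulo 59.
Since 59 is prime, by Fermat 37^(-1) ≡ 37^{57} ≡ 8 mod 59. Verify: 37 × 8 = 296 ≡ 1 mod 59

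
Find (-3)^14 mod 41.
By repeated squaring mod 41: (-3)^{1}≡38, (-3)^{2}≡9, (-3)^{4}≡40, (-3)^{8}≡1. Then (-3)^{14} = (-3)^{8+4+2} ≡ 1 × 40 × 9 ≡ 32 mod 41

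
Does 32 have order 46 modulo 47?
32^{23} ≡ 1 mod 47 and 23 < 46, so ord_47(32) = 23 ≠ 46 and 32 is not a primitive root.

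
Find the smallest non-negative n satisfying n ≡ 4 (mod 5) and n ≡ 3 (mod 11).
M = 5 × 11 = 55. M₁ = 11, y₁ ≡ 1 (mod 5). M₂ = 5, y₂ ≡ 9 (mod 11). n = 4×11×1 + 3×5×9 ≡ 14 (mod 55)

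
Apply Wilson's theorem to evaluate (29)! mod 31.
(30)! = (29)! × (30) ≡ -1 (mod 31). So (29)! ≡ -1 × (30)^(-1) ≡ (-1)×(-1) = 1 (mod 31)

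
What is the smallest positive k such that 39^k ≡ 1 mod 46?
Powers of 39 mod 46: 39^1≡39, 39^2≡3, 39^3≡25, 39^4≡9, 39^5≡29, 39^6≡27, 39^7≡41, 39^8≡35, 39^9≡31, 39^10≡13, 39^11≡1. Order = 11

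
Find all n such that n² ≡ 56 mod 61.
The square roots of 56 mod 61 are 42 and 19. Verify: 42² = 1764 ≡ 56 mod 61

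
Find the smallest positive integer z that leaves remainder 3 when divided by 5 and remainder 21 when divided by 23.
M = 5 × 23 = 115. M₁ = 23, y₁ ≡ 2 mod 5. M₂ = 5, y₂ ≡ 14 mod 23. z = 3×23×2 + 21×5×14 ≡ 113 mod 115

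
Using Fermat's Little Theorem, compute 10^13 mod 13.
By Fermat: 10^{12} ≡ 1 mod 13. So 10^{13} = 10^{12} · 10^{1} ≡ 10^{1} ≡ 10 mod 13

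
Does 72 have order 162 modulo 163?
ord_163(72) divides 162. For each prime q|162: 72^{81}≡162, 72^{54}≡104, none ≡ 1. So 72 has order 162 and is a primitive root mod 163.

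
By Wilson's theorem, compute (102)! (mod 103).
By Wilson's theorem, (102)! ≡ -1 ≡ 102 (mod 103)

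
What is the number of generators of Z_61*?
Number of primitive roots mod 61 = φ(p-1) = φ(60) = 16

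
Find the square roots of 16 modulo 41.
The square roots of 16 mod 41 are 37 and 4. Verify: 37² = 1369 ≡ 16 (mod 41)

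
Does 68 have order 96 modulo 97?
ord_97(68) divides 96. For each prime q|96: 68^{48}≡96, 68^{32}≡35, none ≡ 1. So 68 has order 96 and is a primitive root mod 97.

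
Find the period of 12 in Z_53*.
Powers of 12 mod 53: 12^1≡12, 12^2≡38, 12^3≡32, 12^4≡13, 12^5≡50, 12^6≡17, 12^7≡45, 12^8≡10, 12^9≡14, 12^10≡9, 12^11≡2, 12^12≡24, 12^13≡23, 12^14≡11, 12^15≡26, 12^16≡47, 12^17≡34, 12^18≡37, 12^19≡20, 12^20≡28, 12^21≡18, 12^22≡4, 12^23≡48, 12^24≡46, 12^25≡22, 12^26≡52, 12^27≡41, 12^28≡15, 12^29≡21, 12^30≡40, 12^31≡3, 12^32≡36, 12^33≡8, 12^34≡43, 12^35≡39, 12^36≡44, 12^37≡51, 12^38≡29, 12^39≡30, 12^40≡42, 12^41≡27, 12^42≡6, 12^43≡19, 12^44≡16, 12^45≡33, 12^46≡25, 12^47≡35, 12^48≡49, 12^49≡5, 12^50≡7, 12^51≡31, 12^52≡1. ord_53(12) = 52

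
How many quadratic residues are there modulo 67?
The squaring map on Z_67* is 2-to-1, so there are (66)/2 = 33 QRs.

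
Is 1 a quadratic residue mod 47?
By Euler's criterion: 1^{23} ≡ 1 (mod 47). Since this equals 1, 1 is a QR.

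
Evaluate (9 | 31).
(9/31) = 9^{15} mod 31 = 1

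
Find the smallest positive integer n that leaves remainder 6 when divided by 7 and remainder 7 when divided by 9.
M = 7 × 9 = 63. M₁ = 9, y₁ ≡ 4 (mod 7). M₂ = 7, y₂ ≡ 4 (mod 9). n = 6×9×4 + 7×7×4 ≡ 34 (mod 63)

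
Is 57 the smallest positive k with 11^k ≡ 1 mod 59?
Powers of 11 mod 59: 11^1≡11, 11^2≡3, 11^3≡33, 11^4≡9, 11^5≡40, 11^6≡27, 11^7≡2, 11^8≡22, 11^9≡6, 11^10≡7, 11^11≡18, 11^12≡21, 11^13≡54, 11^14≡4, 11^15≡44, 11^16≡12, 11^17≡14, 11^18≡36, 11^19≡42, 11^20≡49, 11^21≡8, 11^22≡29, 11^23≡24, 11^24≡28, 11^25≡13, 11^26≡25, 11^27≡39, 11^28≡16, 11^29≡58, 11^30≡48, 11^31≡56, 11^32≡26, 11^33≡50, 11^34≡19, 11^35≡32, 11^36≡57, 11^37≡37, 11^38≡53, 11^39≡52, 11^40≡41, 11^41≡38, 11^42≡5, 11^43≡55, 11^44≡15, 11^45≡47, 11^46≡45, 11^47≡23, 11^48≡17, 11^49≡10, 11^50≡51, 11^51≡30, 11^52≡35, 11^53≡31, 11^54≡46, 11^55≡34, 11^56≡20, 11^57≡43, 11^58≡1. 11^57≡43≢1, so ord ≠ 57. No, the actual order is 58.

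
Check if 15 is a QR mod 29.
By Euler's criterion: 15^{14} ≡ 28 (mod 29). Since this equals -1 (≡ 28), 15 is not a QR.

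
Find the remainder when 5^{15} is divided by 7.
By Fermat: 5^{6} ≡ 1 (mod 7). 15 = 2×6 + 3. So 5^{15} ≡ 5^{3} ≡ 6 (mod 7)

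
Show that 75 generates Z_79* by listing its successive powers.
75^1, 75^2, ..., 75^{78} mod 79: [75, 16, 15, 19, 3, 67, 48, 45, 57, 9, 43, 65, 56, 13, 27, 50, 37, 10, 39, 2, 71, 32, 30, 38, 6, 55, 17, 11, 35, 18, 7, 51, 33, 26, 54, 21, 74, 20, 78, 4, 63, 64, 60, 76, 12, 31, 34, 22, 70, 36, 14, 23, 66, 52, 29, 42, 69, 40, 77, 8, 47, 49, 41, 73, 24, 62, 68, 44, 61, 72, 28, 46, 53, 25, 58, 5, 59, 1]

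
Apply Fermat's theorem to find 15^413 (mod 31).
By Fermat: 15^{30} ≡ 1 (mod 31). 413 ≡ 23 (mod 30). So 15^{413} ≡ 15^{23} ≡ 27 (mod 31)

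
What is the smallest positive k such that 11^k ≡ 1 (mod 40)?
Powers of 11 mod 40: 11^1≡11, 11^2≡1. So the order of 11 is 2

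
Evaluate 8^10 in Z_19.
By repeated squaring (mod 19): 8^{1}≡8, 8^{2}≡7, 8^{4}≡11, 8^{8}≡7. Then 8^{10} = 8^{8+2} ≡ 7 × 7 ≡ 11 (mod 19)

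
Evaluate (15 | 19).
(15/19) = 15^{9} mod 19 = -1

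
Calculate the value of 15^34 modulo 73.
By repeated squaring mod 73: 15^{1}≡15, 15^{2}≡6, 15^{4}≡36, 15^{8}≡55, 15^{16}≡32, 15^{32}≡2. Then 15^{34} = 15^{32+2} ≡ 2 × 6 ≡ 12 mod 73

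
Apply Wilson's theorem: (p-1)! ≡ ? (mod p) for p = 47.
By Wilson's theorem, (46)! ≡ -1 ≡ 46 (mod 47)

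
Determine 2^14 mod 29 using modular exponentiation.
By repeated squaring (mod 29): 2^{1}≡2, 2^{2}≡4, 2^{4}≡16, 2^{8}≡24. Then 2^{14} = 2^{8+4+2} ≡ 24 × 16 × 4 ≡ 28 (mod 29)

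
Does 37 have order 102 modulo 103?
37^{34} ≡ 1 mod 103 and 34 < 102, so ord_103(37) = 34 ≠ 102 and 37 is not a primitive root.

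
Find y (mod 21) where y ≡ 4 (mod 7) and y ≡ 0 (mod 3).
M = 7 × 3 = 21. M₁ = 3, y₁ ≡ 5 (mod 7). M₂ = 7, y₂ ≡ 1 (mod 3). y = 4×3×5 + 0×7×1 ≡ 18 (mod 21)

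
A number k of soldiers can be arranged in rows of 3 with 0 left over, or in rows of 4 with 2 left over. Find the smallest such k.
M = 3 × 4 = 12. M₁ = 4, y₁ ≡ 1 (mod 3). M₂ = 3, y₂ ≡ 3 (mod 4). k = 0×4×1 + 2×3×3 ≡ 6 (mod 12)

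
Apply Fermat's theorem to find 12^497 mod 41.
By Fermat: 12^{40} ≡ 1 mod 41. 497 ≡ 17 mod 40. So 12^{497} ≡ 12^{17} ≡ 34 mod 41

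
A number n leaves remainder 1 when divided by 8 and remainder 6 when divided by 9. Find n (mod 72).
M = 8 × 9 = 72. M₁ = 9, y₁ ≡ 1 (mod 8). M₂ = 8, y₂ ≡ 8 (mod 9). n = 1×9×1 + 6×8×8 ≡ 33 (mod 72)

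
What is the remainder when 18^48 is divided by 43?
Using Fermat: 18^{42} ≡ 1 (mod 43). 48 ≡ 6 (mod 42). So 18^{48} ≡ 18^{6} ≡ 41 (mod 43)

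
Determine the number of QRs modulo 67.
For prime 67, there are (p-1)/2 = (67-1)/2 = 33 quadratic residues (excluding 0).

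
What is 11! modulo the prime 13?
(12)! = (11)! × (12) ≡ -1 (mod 13). So (11)! ≡ -1 × (12)^(-1) ≡ (-1)×(-1) = 1 (mod 13)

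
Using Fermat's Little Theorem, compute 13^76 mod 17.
By Fermat: 13^{16} ≡ 1 mod 17. 76 = 4×16 + 12. So 13^{76} ≡ 13^{12} ≡ 1 mod 17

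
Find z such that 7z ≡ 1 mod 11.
Since 11 is prime, by Fermat 7^(-1) ≡ 7^{9} ≡ 8 mod 11. Verify: 7 × 8 = 56 ≡ 1 mod 11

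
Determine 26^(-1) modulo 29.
Since 29 is prime, by Fermat 26^(-1) ≡ 26^{27} ≡ 19 mod 29. Verify: 26 × 19 = 494 ≡ 1 mod 29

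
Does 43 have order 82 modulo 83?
ord_83(43) divides 82. For each prime q|82: 43^{41}≡82, 43^{2}≡23, none ≡ 1. So 43 has order 82 and is a primitive root mod 83.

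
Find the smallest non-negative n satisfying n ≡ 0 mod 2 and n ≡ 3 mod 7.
M = 2 × 7 = 14. M₁ = 7, y₁ ≡ 1 mod 2. M₂ = 2, y₂ ≡ 4 mod 7. n = 0×7×1 + 3×2×4 ≡ 10 mod 14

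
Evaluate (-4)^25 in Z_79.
By repeated squaring mod 79: (-4)^{1}≡75, (-4)^{2}≡16, (-4)^{4}≡19, (-4)^{8}≡45, (-4)^{16}≡50. Then (-4)^{25} = (-4)^{16+8+1} ≡ 50 × 45 × 75 ≡ 6 mod 79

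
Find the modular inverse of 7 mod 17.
Since 17 is prime, by Fermat 7^(-1) ≡ 7^{15} ≡ 5 mod 17. Verify: 7 × 5 = 35 ≡ 1 mod 17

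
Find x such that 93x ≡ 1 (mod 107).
Since 107 is prime, by Fermat 93^(-1) ≡ 93^{105} ≡ 84 (mod 107). Verify: 93 × 84 = 7812 ≡ 1 (mod 107)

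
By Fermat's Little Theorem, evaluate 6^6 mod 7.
By Fermat's Little Theorem, 6^{6} ≡ 1 mod 7 since 7 is prime and gcd(6, 7) = 1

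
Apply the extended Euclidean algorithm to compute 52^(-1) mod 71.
Extended GCD: 52(-15) + 71(11) = 1. So 52^(-1) ≡ -15 ≡ 56 mod 71. Verify: 52 × 56 = 2912 ≡ 1 mod 71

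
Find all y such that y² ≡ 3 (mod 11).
The square roots of 3 mod 11 are 5 and 6. Verify: 5² = 25 ≡ 3 (mod 11)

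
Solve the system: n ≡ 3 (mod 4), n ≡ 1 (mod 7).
M = 4 × 7 = 28. M₁ = 7, y₁ ≡ 3 (mod 4). M₂ = 4, y₂ ≡ 2 (mod 7). n = 3×7×3 + 1×4×2 ≡ 15 (mod 28)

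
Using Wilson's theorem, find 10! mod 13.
(12)! = (10)! × (11) × (12) ≡ -1 mod 13. So (10)! ≡ -1 × [(12)(11)]^(-1) ≡ 6 mod 13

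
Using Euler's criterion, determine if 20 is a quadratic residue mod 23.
By Euler's criterion: 20^{11} ≡ 22 (mod 23). Since this equals -1 (≡ 22), 20 is not a QR.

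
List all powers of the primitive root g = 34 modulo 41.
34^1, 34^2, ..., 34^{40} mod 41: [34, 8, 26, 23, 3, 20, 24, 37, 28, 9, 19, 31, 29, 2, 27, 16, 11, 5, 6, 40, 7, 33, 15, 18, 38, 21, 17, 4, 13, 32, 22, 10, 12, 39, 14, 25, 30, 36, 35, 1]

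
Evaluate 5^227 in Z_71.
Using Fermat: 5^{70} ≡ 1 (mod 71). 227 ≡ 17 (mod 70). So 5^{227} ≡ 5^{17} ≡ 25 (mod 71)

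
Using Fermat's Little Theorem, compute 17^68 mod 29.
By Fermat: 17^{28} ≡ 1 (mod 29). 68 = 2×28 + 12. So 17^{68} ≡ 17^{12} ≡ 1 (mod 29)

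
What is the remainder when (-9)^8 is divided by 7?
Using Fermat: (-9)^{6} ≡ 1 (mod 7). 8 ≡ 2 (mod 6). So (-9)^{8} ≡ (-9)^{2} ≡ 4 (mod 7)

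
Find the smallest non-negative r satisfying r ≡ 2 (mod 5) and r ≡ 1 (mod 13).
M = 5 × 13 = 65. M₁ = 13, y₁ ≡ 2 (mod 5). M₂ = 5, y₂ ≡ 8 (mod 13). r = 2×13×2 + 1×5×8 ≡ 27 (mod 65)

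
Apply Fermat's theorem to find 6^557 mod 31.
By Fermat: 6^{30} ≡ 1 mod 31. 557 ≡ 17 mod 30. So 6^{557} ≡ 6^{17} ≡ 26 mod 31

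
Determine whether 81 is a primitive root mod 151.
81^{25} ≡ 1 mod 151 and 25 < 150, so ord_151(81) = 25 ≠ 150 and 81 is not a primitive root.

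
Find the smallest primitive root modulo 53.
g = 2. Powers: [2, 4, 8, 16, 32, 11, 22, ...] generates all 52 non-zero residues.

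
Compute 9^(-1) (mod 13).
Since 13 is prime, by Fermat 9^(-1) ≡ 9^{11} ≡ 3 (mod 13). Verify: 9 × 3 = 27 ≡ 1 (mod 13)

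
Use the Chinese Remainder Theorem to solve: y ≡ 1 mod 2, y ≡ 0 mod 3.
M = 2 × 3 = 6. M₁ = 3, y₁ ≡ 1 mod 2. M₂ = 2, y₂ ≡ 2 mod 3. y = 1×3×1 + 0×2×2 ≡ 3 mod 6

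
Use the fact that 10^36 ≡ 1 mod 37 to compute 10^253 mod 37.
By Fermat: 10^{36} ≡ 1 mod 37. 253 ≡ 1 mod 36. So 10^{253} ≡ 10^{1} ≡ 10 mod 37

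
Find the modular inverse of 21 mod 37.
Since 37 is prime, by Fermat 21^(-1) ≡ 21^{35} ≡ 30 (mod 37). Verify: 21 × 30 = 630 ≡ 1 (mod 37)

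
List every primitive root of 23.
There are φ(22) = 10 primitive roots mod 23: {5, 7, 10, 11, 14, 15, 17, 19, 20, 21}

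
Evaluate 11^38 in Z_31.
Using Fermat: 11^{30} ≡ 1 (mod 31). 38 ≡ 8 (mod 30). So 11^{38} ≡ 11^{8} ≡ 19 (mod 31)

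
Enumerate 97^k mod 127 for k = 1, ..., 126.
97^1, 97^2, ..., 97^{126} mod 127: [97, 11, 51, 121, 53, 61, 75, 36, 63, 15, 58, 38, 3, 37, 33, 26, 109, 32, 56, 98, 108, 62, 45, 47, 114, 9, 111, 99, 78, 73, 96, 41, 40, 70, 59, 8, 14, 88, 27, 79, 43, 107, 92, 34, 123, 120, 83, 50, 24, 42, 10, 81, 110, 2, 67, 22, 102, 115, 106, 122, 23, 72, 126, 30, 116, 76, 6, 74, 66, 52, 91, 64, 112, 69, 89, 124, 90, 94, 101, 18, 95, 71, 29, 19, 65, 82, 80, 13, 118, 16, 28, 49, 54, 31, 86, 87, 57, 68, 119, 113, 39, 100, 48, 84, 20, 35, 93, 4, 7, 44, 77, 103, 85, 117, 46, 17, 125, 60, 105, 25, 12, 21, 5, 104, 55, 1]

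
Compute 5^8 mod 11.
By repeated squaring (mod 11): 5^{1}≡5, 5^{2}≡3, 5^{4}≡9, 5^{8}≡4. So 5^{8} ≡ 4 (mod 11)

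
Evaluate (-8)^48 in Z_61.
By repeated squaring (mod 61): (-8)^{1}≡53, (-8)^{2}≡3, (-8)^{4}≡9, (-8)^{8}≡20, (-8)^{16}≡34, (-8)^{32}≡58. Then (-8)^{48} = (-8)^{32+16} ≡ 58 × 34 ≡ 20 (mod 61)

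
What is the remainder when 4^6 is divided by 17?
By repeated squaring mod 17: 4^{1}≡4, 4^{2}≡16, 4^{4}≡1. Then 4^{6} = 4^{4+2} ≡ 1 × 16 ≡ 16 mod 17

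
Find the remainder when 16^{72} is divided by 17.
By Fermat: 16^{16} ≡ 1 mod 17. 72 = 4×16 + 8. So 16^{72} ≡ 16^{8} ≡ 1 mod 17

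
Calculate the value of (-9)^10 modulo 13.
By repeated squaring mod 13: (-9)^{1}≡4, (-9)^{2}≡3, (-9)^{4}≡9, (-9)^{8}≡3. Then (-9)^{10} = (-9)^{8+2} ≡ 3 × 3 ≡ 9 mod 13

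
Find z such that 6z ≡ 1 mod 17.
Since 17 is prime, by Fermat 6^(-1) ≡ 6^{15} ≡ 3 mod 17. Verify: 6 × 3 = 18 ≡ 1 mod 17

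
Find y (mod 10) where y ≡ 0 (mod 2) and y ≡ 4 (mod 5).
M = 2 × 5 = 10. M₁ = 5, y₁ ≡ 1 (mod 2). M₂ = 2, y₂ ≡ 3 (mod 5). y = 0×5×1 + 4×2×3 ≡ 4 (mod 10)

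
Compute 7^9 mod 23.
By repeated squaring (mod 23): 7^{1}≡7, 7^{2}≡3, 7^{4}≡9, 7^{8}≡12. Then 7^{9} = 7^{8+1} ≡ 12 × 7 ≡ 15 (mod 23)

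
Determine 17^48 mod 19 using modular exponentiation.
Using Fermat: 17^{18} ≡ 1 (mod 19). 48 ≡ 12 (mod 18). So 17^{48} ≡ 17^{12} ≡ 11 (mod 19)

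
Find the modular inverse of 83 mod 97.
Since 97 is prime, by Fermat 83^(-1) ≡ 83^{95} ≡ 90 mod 97. Verify: 83 × 90 = 7470 ≡ 1 mod 97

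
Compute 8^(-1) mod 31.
Since 31 is prime, by Fermat 8^(-1) ≡ 8^{29} ≡ 4 mod 31. Verify: 8 × 4 = 32 ≡ 1 mod 31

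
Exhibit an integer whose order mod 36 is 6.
29 has order 6 mod 36 since 29^{6} ≡ 1 mod 36 and no smaller power works.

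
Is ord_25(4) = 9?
Powers of 4 mod 25: 4^1≡4, 4^2≡16, 4^3≡14, 4^4≡6, 4^5≡24, 4^6≡21, 4^7≡9, 4^8≡11, 4^9≡19, 4^10≡1. 4^9≡19≢1, so ord ≠ 9. No, the actual order is 10.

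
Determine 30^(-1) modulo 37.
Since 37 is prime, by Fermat 30^(-1) ≡ 30^{35} ≡ 21 (mod 37). Verify: 30 × 21 = 630 ≡ 1 (mod 37)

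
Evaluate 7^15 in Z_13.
Using Fermat: 7^{12} ≡ 1 mod 13. 15 ≡ 3 mod 12. So 7^{15} ≡ 7^{3} ≡ 5 mod 13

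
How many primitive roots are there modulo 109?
Number of primitive roots mod 109 = φ(p-1) = φ(108) = 36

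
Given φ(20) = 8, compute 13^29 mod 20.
By Euler: 13^{8} ≡ 1 mod 20 since gcd(13, 20) = 1. 29 = 3×8 + 5. So 13^{29} ≡ 13^{5} ≡ 13 mod 20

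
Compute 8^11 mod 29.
By repeated squaring mod 29: 8^{1}≡8, 8^{2}≡6, 8^{4}≡7, 8^{8}≡20. Then 8^{11} = 8^{8+2+1} ≡ 20 × 6 × 8 ≡ 3 mod 29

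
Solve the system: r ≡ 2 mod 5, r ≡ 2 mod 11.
M = 5 × 11 = 55. M₁ = 11, y₁ ≡ 1 mod 5. M₂ = 5, y₂ ≡ 9 mod 11. r = 2×11×1 + 2×5×9 ≡ 2 mod 55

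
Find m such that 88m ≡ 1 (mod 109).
Since 109 is prime, by Fermat 88^(-1) ≡ 88^{107} ≡ 83 (mod 109). Verify: 88 × 83 = 7304 ≡ 1 (mod 109)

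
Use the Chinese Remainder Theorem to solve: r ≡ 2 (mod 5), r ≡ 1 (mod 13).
M = 5 × 13 = 65. M₁ = 13, y₁ ≡ 2 (mod 5). M₂ = 5, y₂ ≡ 8 (mod 13). r = 2×13×2 + 1×5×8 ≡ 27 (mod 65)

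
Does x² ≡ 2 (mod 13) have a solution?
By Euler's criterion: 2^{6} ≡ 12 (mod 13). Since this equals -1 (≡ 12), 2 is not a QR.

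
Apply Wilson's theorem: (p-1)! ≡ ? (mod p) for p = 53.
By Wilson's theorem, (52)! ≡ -1 ≡ 52 (mod 53)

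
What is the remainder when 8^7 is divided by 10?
By repeated squaring (mod 10): 8^{1}≡8, 8^{2}≡4, 8^{4}≡6. Then 8^{7} = 8^{4+2+1} ≡ 6 × 4 × 8 ≡ 2 (mod 10)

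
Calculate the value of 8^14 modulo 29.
By repeated squaring (mod 29): 8^{1}≡8, 8^{2}≡6, 8^{4}≡7, 8^{8}≡20. Then 8^{14} = 8^{8+4+2} ≡ 20 × 7 × 6 ≡ 28 (mod 29)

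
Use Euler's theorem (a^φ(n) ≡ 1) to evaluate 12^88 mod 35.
By Euler: 12^{24} ≡ 1 mod 35 since gcd(12, 35) = 1. 88 = 3×24 + 16. So 12^{88} ≡ 12^{16} ≡ 16 mod 35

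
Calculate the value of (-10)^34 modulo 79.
By repeated squaring (mod 79): (-10)^{1}≡69, (-10)^{2}≡21, (-10)^{4}≡46, (-10)^{8}≡62, (-10)^{16}≡52, (-10)^{32}≡18. Then (-10)^{34} = (-10)^{32+2} ≡ 18 × 21 ≡ 62 (mod 79)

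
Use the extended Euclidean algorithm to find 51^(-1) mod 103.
Extended GCD: 51(-2) + 103(1) = 1. So 51^(-1) ≡ -2 ≡ 101 (mod 103). Verify: 51 × 101 = 5151 ≡ 1 (mod 103)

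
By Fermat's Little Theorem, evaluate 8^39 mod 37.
By Fermat: 8^{36} ≡ 1 (mod 37). So 8^{39} = 8^{36} · 8^{3} ≡ 8^{3} ≡ 31 (mod 37)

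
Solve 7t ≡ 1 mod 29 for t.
Since 29 is prime, by Fermat 7^(-1) ≡ 7^{27} ≡ 25 mod 29. Verify: 7 × 25 = 175 ≡ 1 mod 29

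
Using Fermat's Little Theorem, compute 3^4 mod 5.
By Fermat's Little Theorem, 3^{4} ≡ 1 mod 5 since 5 is prime and gcd(3, 5) = 1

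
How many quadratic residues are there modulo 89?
For prime 89, there are (p-1)/2 = (89-1)/2 = 44 quadratic residues (excluding 0).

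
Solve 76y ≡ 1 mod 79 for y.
Since 79 is prime, by Fermat 76^(-1) ≡ 76^{77} ≡ 26 mod 79. Verify: 76 × 26 = 1976 ≡ 1 mod 79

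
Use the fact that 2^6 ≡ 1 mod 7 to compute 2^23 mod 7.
By Fermat: 2^{6} ≡ 1 mod 7. 23 = 3×6 + 5. So 2^{23} ≡ 2^{5} ≡ 4 mod 7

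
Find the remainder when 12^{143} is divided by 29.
By Fermat: 12^{28} ≡ 1 mod 29. 143 = 5×28 + 3. So 12^{143} ≡ 12^{3} ≡ 17 mod 29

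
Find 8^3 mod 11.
8^{3} = 512 ≡ 6 mod 11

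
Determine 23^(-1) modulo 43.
Since 43 is prime, by Fermat 23^(-1) ≡ 23^{41} ≡ 15 mod 43. Verify: 23 × 15 = 345 ≡ 1 mod 43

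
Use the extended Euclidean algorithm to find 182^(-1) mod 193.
Extended GCD: 182(35) + 193(-33) = 1. So 182^(-1) ≡ 35 mod 193. Verify: 182 × 35 = 6370 ≡ 1 mod 193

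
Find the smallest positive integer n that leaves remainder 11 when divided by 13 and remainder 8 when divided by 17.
M = 13 × 17 = 221. M₁ = 17, y₁ ≡ 10 mod 13. M₂ = 13, y₂ ≡ 4 mod 17. n = 11×17×10 + 8×13×4 ≡ 76 mod 221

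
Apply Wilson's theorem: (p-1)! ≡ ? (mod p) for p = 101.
By Wilson's theorem, (100)! ≡ -1 ≡ 100 (mod 101)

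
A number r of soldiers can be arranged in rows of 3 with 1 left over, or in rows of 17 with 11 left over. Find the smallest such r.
M = 3 × 17 = 51. M₁ = 17, y₁ ≡ 2 (mod 3). M₂ = 3, y₂ ≡ 6 (mod 17). r = 1×17×2 + 11×3×6 ≡ 28 (mod 51)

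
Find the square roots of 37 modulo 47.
The square roots of 37 mod 47 are 32 and 15. Verify: 32² = 1024 ≡ 37 mod 47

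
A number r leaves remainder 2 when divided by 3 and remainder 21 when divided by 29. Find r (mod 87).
M = 3 × 29 = 87. M₁ = 29, y₁ ≡ 2 (mod 3). M₂ = 3, y₂ ≡ 10 (mod 29). r = 2×29×2 + 21×3×10 ≡ 50 (mod 87)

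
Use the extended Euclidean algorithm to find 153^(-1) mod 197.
Extended GCD: 153(94) + 197(-73) = 1. So 153^(-1) ≡ 94 mod 197. Verify: 153 × 94 = 14382 ≡ 1 mod 197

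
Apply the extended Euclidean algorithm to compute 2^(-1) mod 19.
Extended GCD: 2(-9) + 19(1) = 1. So 2^(-1) ≡ -9 ≡ 10 (mod 19). Verify: 2 × 10 = 20 ≡ 1 (mod 19)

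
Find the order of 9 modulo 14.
Powers of 9 mod 14: 9^1≡9, 9^2≡11, 9^3≡1. Order = 3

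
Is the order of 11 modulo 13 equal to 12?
Powers of 11 mod 13: 11^1≡11, 11^2≡4, 11^3≡5, 11^4≡3, 11^5≡7, 11^6≡12, 11^7≡2, 11^8≡9, 11^9≡8, 11^10≡10, 11^11≡6, 11^12≡1. First k with 11^k≡1 is k=12. Yes, ord_13(11) = 12.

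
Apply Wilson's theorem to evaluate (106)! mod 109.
(108)! = (106)! × (107) × (108) ≡ -1 mod 109. So (106)! ≡ -1 × [(108)(107)]^(-1) ≡ 54 mod 109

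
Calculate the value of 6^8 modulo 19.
By repeated squaring mod 19: 6^{1}≡6, 6^{2}≡17, 6^{4}≡4, 6^{8}≡16. So 6^{8} ≡ 16 mod 19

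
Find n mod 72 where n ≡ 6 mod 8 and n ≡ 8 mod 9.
M = 8 × 9 = 72. M₁ = 9, y₁ ≡ 1 mod 8. M₂ = 8, y₂ ≡ 8 mod 9. n = 6×9×1 + 8×8×8 ≡ 62 mod 72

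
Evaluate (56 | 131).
(56/131) = 56^{65} mod 131 = -1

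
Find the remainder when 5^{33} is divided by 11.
By Fermat: 5^{10} ≡ 1 (mod 11). 33 = 3×10 + 3. So 5^{33} ≡ 5^{3} ≡ 4 (mod 11)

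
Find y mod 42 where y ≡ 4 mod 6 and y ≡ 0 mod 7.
M = 6 × 7 = 42. M₁ = 7, y₁ ≡ 1 mod 6. M₂ = 6, y₂ ≡ 6 mod 7. y = 4×7×1 + 0×6×6 ≡ 28 mod 42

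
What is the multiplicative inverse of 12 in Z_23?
Since 23 is prime, by Fermat 12^(-1) ≡ 12^{21} ≡ 2 mod 23. Verify: 12 × 2 = 24 ≡ 1 mod 23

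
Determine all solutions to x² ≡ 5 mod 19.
The square roots of 5 mod 19 are 9 and 10. Verify: 9² = 81 ≡ 5 mod 19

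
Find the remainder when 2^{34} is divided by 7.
By Fermat: 2^{6} ≡ 1 mod 7. 34 = 5×6 + 4. So 2^{34} ≡ 2^{4} ≡ 2 mod 7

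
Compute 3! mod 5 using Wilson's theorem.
(4)! = (3)! × (4) ≡ -1 mod 5. So (3)! ≡ -1 × (4)^(-1) ≡ (-1)×(-1) = 1 mod 5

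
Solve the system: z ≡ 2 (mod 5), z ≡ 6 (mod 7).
M = 5 × 7 = 35. M₁ = 7, y₁ ≡ 3 (mod 5). M₂ = 5, y₂ ≡ 3 (mod 7). z = 2×7×3 + 6×5×3 ≡ 27 (mod 35)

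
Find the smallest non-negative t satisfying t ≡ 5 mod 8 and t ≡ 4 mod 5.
M = 8 × 5 = 40. M₁ = 5, y₁ ≡ 5 mod 8. M₂ = 8, y₂ ≡ 2 mod 5. t = 5×5×5 + 4×8×2 ≡ 29 mod 40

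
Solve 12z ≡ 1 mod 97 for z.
Since 97 is prime, by Fermat 12^(-1) ≡ 12^{95} ≡ 89 mod 97. Verify: 12 × 89 = 1068 ≡ 1 mod 97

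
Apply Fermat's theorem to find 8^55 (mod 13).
By Fermat: 8^{12} ≡ 1 (mod 13). 55 = 4×12 + 7. So 8^{55} ≡ 8^{7} ≡ 5 (mod 13)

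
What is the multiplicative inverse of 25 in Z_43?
Since 43 is prime, by Fermat 25^(-1) ≡ 25^{41} ≡ 31 (mod 43). Verify: 25 × 31 = 775 ≡ 1 (mod 43)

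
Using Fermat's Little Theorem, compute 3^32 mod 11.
By Fermat: 3^{10} ≡ 1 (mod 11). 32 = 3×10 + 2. So 3^{32} ≡ 3^{2} ≡ 9 (mod 11)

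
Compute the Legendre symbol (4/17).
(4/17) = 4^{8} mod 17 = 1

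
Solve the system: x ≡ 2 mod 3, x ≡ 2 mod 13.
M = 3 × 13 = 39. M₁ = 13, y₁ ≡ 1 mod 3. M₂ = 3, y₂ ≡ 9 mod 13. x = 2×13×1 + 2×3×9 ≡ 2 mod 39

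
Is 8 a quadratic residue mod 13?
By Euler's criterion: 8^{6} ≡ 12 mod 13. Since this equals -1 (≡ 12), 8 is not a QR.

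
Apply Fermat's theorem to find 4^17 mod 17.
By Fermat: 4^{16} ≡ 1 mod 17. So 4^{17} = 4^{16} · 4^{1} ≡ 4^{1} ≡ 4 mod 17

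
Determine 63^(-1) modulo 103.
Since 103 is prime, by Fermat 63^(-1) ≡ 63^{101} ≡ 18 mod 103. Verify: 63 × 18 = 1134 ≡ 1 mod 103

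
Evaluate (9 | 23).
(9/23) = 9^{11} mod 23 = 1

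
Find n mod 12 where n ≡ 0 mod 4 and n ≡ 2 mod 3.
M = 4 × 3 = 12. M₁ = 3, y₁ ≡ 3 mod 4. M₂ = 4, y₂ ≡ 1 mod 3. n = 0×3×3 + 2×4×1 ≡ 8 mod 12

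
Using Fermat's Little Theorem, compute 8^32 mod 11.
By Fermat: 8^{10} ≡ 1 mod 11. 32 = 3×10 + 2. So 8^{32} ≡ 8^{2} ≡ 9 mod 11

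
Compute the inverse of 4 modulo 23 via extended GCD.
Extended GCD: 4(6) + 23(-1) = 1. So 4^(-1) ≡ 6 mod 23. Verify: 4 × 6 = 24 ≡ 1 mod 23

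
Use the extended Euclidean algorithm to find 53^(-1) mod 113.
Extended GCD: 53(32) + 113(-15) = 1. So 53^(-1) ≡ 32 (mod 113). Verify: 53 × 32 = 1696 ≡ 1 (mod 113)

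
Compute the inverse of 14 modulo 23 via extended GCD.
Extended GCD: 14(5) + 23(-3) = 1. So 14^(-1) ≡ 5 mod 23. Verify: 14 × 5 = 70 ≡ 1 mod 23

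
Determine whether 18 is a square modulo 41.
By Euler's criterion: 18^{20} ≡ 1 (mod 41). Since this equals 1, 18 is a QR.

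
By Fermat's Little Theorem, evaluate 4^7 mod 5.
By Fermat: 4^{4} ≡ 1 (mod 5). So 4^{7} = 4^{4} · 4^{3} ≡ 4^{3} ≡ 4 (mod 5)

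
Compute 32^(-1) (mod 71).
Since 71 is prime, by Fermat 32^(-1) ≡ 32^{69} ≡ 20 (mod 71). Verify: 32 × 20 = 640 ≡ 1 (mod 71)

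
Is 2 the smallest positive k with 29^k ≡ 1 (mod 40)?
Powers of 29 mod 40: 29^1≡29, 29^2≡1. First k with 29^k≡1 is k=2. Yes, ord_40(29) = 2.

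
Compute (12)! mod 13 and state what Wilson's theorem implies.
(12)! mod 13 = 12. Since this equals -1 (mod 13), Wilson confirms 13 is prime.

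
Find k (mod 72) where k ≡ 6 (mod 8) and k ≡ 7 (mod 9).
M = 8 × 9 = 72. M₁ = 9, y₁ ≡ 1 (mod 8). M₂ = 8, y₂ ≡ 8 (mod 9). k = 6×9×1 + 7×8×8 ≡ 70 (mod 72)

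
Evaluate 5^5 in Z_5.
By repeated squaring mod 5: 5^{1}≡0, 5^{2}≡0, 5^{4}≡0. Then 5^{5} = 5^{4+1} ≡ 0 × 0 ≡ 0 mod 5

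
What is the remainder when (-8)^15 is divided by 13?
Using Fermat: (-8)^{12} ≡ 1 mod 13. 15 ≡ 3 mod 12. So (-8)^{15} ≡ (-8)^{3} ≡ 8 mod 13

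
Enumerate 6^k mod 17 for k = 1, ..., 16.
6^1, 6^2, ..., 6^{16} mod 17: [6, 2, 12, 4, 7, 8, 14, 16, 11, 15, 5, 13, 10, 9, 3, 1]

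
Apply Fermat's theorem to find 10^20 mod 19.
By Fermat: 10^{18} ≡ 1 mod 19. So 10^{20} = 10^{18} · 10^{2} ≡ 10^{2} ≡ 5 mod 19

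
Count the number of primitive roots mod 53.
A prime p has φ(p-1) primitive roots; here φ(52) = 24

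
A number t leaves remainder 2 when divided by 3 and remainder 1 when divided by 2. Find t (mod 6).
M = 3 × 2 = 6. M₁ = 2, y₁ ≡ 2 (mod 3). M₂ = 3, y₂ ≡ 1 (mod 2). t = 2×2×2 + 1×3×1 ≡ 5 (mod 6)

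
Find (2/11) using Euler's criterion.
(2/11) = 2^{5} mod 11 = -1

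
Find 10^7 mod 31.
By repeated squaring mod 31: 10^{1}≡10, 10^{2}≡7, 10^{4}≡18. Then 10^{7} = 10^{4+2+1} ≡ 18 × 7 × 10 ≡ 20 mod 31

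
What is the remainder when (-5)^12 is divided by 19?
By repeated squaring mod 19: (-5)^{1}≡14, (-5)^{2}≡6, (-5)^{4}≡17, (-5)^{8}≡4. Then (-5)^{12} = (-5)^{8+4} ≡ 4 × 17 ≡ 11 mod 19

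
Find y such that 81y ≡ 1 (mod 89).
Since 89 is prime, by Fermat 81^(-1) ≡ 81^{87} ≡ 11 (mod 89). Verify: 81 × 11 = 891 ≡ 1 (mod 89)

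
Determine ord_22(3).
Powers of 3 mod 22: 3^1≡3, 3^2≡9, 3^3≡5, 3^4≡15, 3^5≡1. ord_22(3) = 5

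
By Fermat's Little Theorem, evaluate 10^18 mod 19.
By Fermat's Little Theorem, 10^{18} ≡ 1 (mod 19) since 19 is prime and gcd(10, 19) = 1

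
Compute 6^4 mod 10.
6^{4} = 1296 ≡ 6 mod 10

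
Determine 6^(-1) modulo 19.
Since 19 is prime, by Fermat 6^(-1) ≡ 6^{17} ≡ 16 (mod 19). Verify: 6 × 16 = 96 ≡ 1 (mod 19)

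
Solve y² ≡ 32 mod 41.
The square roots of 32 mod 41 are 14 and 27. Verify: 14² = 196 ≡ 32 mod 41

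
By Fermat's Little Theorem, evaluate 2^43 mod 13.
By Fermat: 2^{12} ≡ 1 (mod 13). 43 = 3×12 + 7. So 2^{43} ≡ 2^{7} ≡ 11 (mod 13)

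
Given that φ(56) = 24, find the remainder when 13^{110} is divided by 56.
By Euler: 13^{24} ≡ 1 (mod 56) since gcd(13, 56) = 1. 110 = 4×24 + 14. So 13^{110} ≡ 13^{14} ≡ 1 (mod 56)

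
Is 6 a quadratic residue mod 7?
By Euler's criterion: 6^{3} ≡ 6 (mod 7). Since this equals -1 (≡ 6), 6 is not a QR.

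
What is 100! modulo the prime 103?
(102)! = (100)! × (101) × (102) ≡ -1 mod 103. So (100)! ≡ -1 × [(102)(101)]^(-1) ≡ 51 mod 103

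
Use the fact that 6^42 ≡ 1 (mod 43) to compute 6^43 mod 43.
By Fermat: 6^{42} ≡ 1 (mod 43). So 6^{43} = 6^{42} · 6^{1} ≡ 6^{1} ≡ 6 (mod 43)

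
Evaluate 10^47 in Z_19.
Using Fermat: 10^{18} ≡ 1 mod 19. 47 ≡ 11 mod 18. So 10^{47} ≡ 10^{11} ≡ 14 mod 19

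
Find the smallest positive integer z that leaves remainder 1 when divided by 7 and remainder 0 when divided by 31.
M = 7 × 31 = 217. M₁ = 31, y₁ ≡ 5 (mod 7). M₂ = 7, y₂ ≡ 9 (mod 31). z = 1×31×5 + 0×7×9 ≡ 155 (mod 217)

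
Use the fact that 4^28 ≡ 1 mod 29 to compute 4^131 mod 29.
By Fermat: 4^{28} ≡ 1 mod 29. 131 = 4×28 + 19. So 4^{131} ≡ 4^{19} ≡ 9 mod 29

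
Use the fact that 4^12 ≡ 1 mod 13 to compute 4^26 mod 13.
By Fermat: 4^{12} ≡ 1 mod 13. 26 = 2×12 + 2. So 4^{26} ≡ 4^{2} ≡ 3 mod 13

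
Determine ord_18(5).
Powers of 5 mod 18: 5^1≡5, 5^2≡7, 5^3≡17, 5^4≡13, 5^5≡11, 5^6≡1. ord_18(5) = 6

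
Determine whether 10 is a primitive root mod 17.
ord_17(10) divides 16. For each prime q|16: 10^{8}≡16, none ≡ 1. So 10 has order 16 and is a primitive root mod 17.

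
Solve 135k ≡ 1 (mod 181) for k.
Since 181 is prime, by Fermat 135^(-1) ≡ 135^{179} ≡ 59 (mod 181). Verify: 135 × 59 = 7965 ≡ 1 (mod 181)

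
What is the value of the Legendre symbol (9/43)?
(9/43) = 9^{21} mod 43 = 1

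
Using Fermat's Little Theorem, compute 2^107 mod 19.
By Fermat: 2^{18} ≡ 1 mod 19. 107 = 5×18 + 17. So 2^{107} ≡ 2^{17} ≡ 10 mod 19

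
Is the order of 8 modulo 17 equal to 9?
Powers of 8 mod 17: 8^1≡8, 8^2≡13, 8^3≡2, 8^4≡16, 8^5≡9, 8^6≡4, 8^7≡15, 8^8≡1. Already 8^8≡1, so the order is 8 < 9. No, the actual order is 8.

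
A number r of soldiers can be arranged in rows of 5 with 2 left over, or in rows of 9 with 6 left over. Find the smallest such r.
M = 5 × 9 = 45. M₁ = 9, y₁ ≡ 4 (mod 5). M₂ = 5, y₂ ≡ 2 (mod 9). r = 2×9×4 + 6×5×2 ≡ 42 (mod 45)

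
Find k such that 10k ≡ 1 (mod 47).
Since 47 is prime, by Fermat 10^(-1) ≡ 10^{45} ≡ 33 (mod 47). Verify: 10 × 33 = 330 ≡ 1 (mod 47)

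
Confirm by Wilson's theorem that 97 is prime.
(96)! mod 97 = 96. Since this equals -1 (mod 97), Wilson confirms 97 is prime.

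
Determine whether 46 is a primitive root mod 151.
46^{30} ≡ 1 (mod 151) and 30 < 150, so ord_151(46) = 30 ≠ 150 and 46 is not a primitive root.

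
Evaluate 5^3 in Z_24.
5^{3} = 125 ≡ 5 (mod 24)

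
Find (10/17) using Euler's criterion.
(10/17) = 10^{8} mod 17 = -1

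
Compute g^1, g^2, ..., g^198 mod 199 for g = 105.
105^1, 105^2, ..., 105^{198} mod 199: [105, 80, 42, 32, 176, 172, 150, 29, 60, 131, 24, 132, 129, 13, 171, 45, 148, 18, 99, 47, 159, 178, 183, 111, 113, 124, 85, 169, 34, 187, 133, 35, 93, 14, 77, 125, 190, 50, 76, 20, 110, 8, 44, 43, 137, 57, 15, 182, 6, 33, 82, 53, 192, 61, 37, 104, 174, 161, 189, 144, 195, 177, 78, 31, 71, 92, 108, 196, 83, 158, 73, 103, 69, 81, 147, 112, 19, 5, 127, 2, 11, 160, 84, 64, 153, 145, 101, 58, 120, 63, 48, 65, 59, 26, 143, 90, 97, 36, 198, 94, 119, 157, 167, 23, 27, 49, 170, 139, 68, 175, 67, 70, 186, 28, 154, 51, 181, 100, 152, 40, 21, 16, 88, 86, 75, 114, 30, 165, 12, 66, 164, 106, 185, 122, 74, 9, 149, 123, 179, 89, 191, 155, 156, 62, 142, 184, 17, 193, 166, 117, 146, 7, 138, 162, 95, 25, 38, 10, 55, 4, 22, 121, 168, 128, 107, 91, 3, 116, 41, 126, 96, 130, 118, 52, 87, 180, 194, 72, 197, 188, 39, 115, 135, 46, 54, 98, 141, 79, 136, 151, 134, 140, 173, 56, 109, 102, 163, 1]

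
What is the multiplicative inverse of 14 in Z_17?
Since 17 is prime, by Fermat 14^(-1) ≡ 14^{15} ≡ 11 (mod 17). Verify: 14 × 11 = 154 ≡ 1 (mod 17)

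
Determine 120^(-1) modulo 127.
Since 127 is prime, by Fermat 120^(-1) ≡ 120^{125} ≡ 18 mod 127. Verify: 120 × 18 = 2160 ≡ 1 mod 127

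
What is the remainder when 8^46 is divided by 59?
By repeated squaring (mod 59): 8^{1}≡8, 8^{2}≡5, 8^{4}≡25, 8^{8}≡35, 8^{16}≡45, 8^{32}≡19. Then 8^{46} = 8^{32+8+4+2} ≡ 19 × 35 × 25 × 5 ≡ 53 (mod 59)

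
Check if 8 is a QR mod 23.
By Euler's criterion: 8^{11} ≡ 1 (mod 23). Since this equals 1, 8 is a QR.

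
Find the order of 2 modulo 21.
Powers of 2 mod 21: 2^1≡2, 2^2≡4, 2^3≡8, 2^4≡16, 2^5≡11, 2^6≡1. ord_21(2) = 6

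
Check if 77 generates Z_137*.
77^{34} ≡ 1 mod 137 and 34 < 136, so ord_137(77) = 34 ≠ 136 and 77 is not a primitive root.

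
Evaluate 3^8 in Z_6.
By repeated squaring mod 6: 3^{1}≡3, 3^{2}≡3, 3^{4}≡3, 3^{8}≡3. So 3^{8} ≡ 3 mod 6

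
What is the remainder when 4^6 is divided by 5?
Using Fermat: 4^{4} ≡ 1 mod 5. 6 ≡ 2 mod 4. So 4^{6} ≡ 4^{2} ≡ 1 mod 5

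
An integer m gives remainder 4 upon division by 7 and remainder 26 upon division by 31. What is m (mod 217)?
M = 7 × 31 = 217. M₁ = 31, y₁ ≡ 5 (mod 7). M₂ = 7, y₂ ≡ 9 (mod 31). m = 4×31×5 + 26×7×9 ≡ 88 (mod 217)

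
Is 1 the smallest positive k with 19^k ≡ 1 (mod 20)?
Powers of 19 mod 20: 19^1≡19, 19^2≡1. 19^1≡19≢1, so ord ≠ 1. No, the actual order is 2.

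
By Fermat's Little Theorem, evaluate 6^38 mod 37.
By Fermat: 6^{36} ≡ 1 mod 37. So 6^{38} = 6^{36} · 6^{2} ≡ 6^{2} ≡ 36 mod 37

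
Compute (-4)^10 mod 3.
Using Fermat: (-4)^{2} ≡ 1 (mod 3). 10 ≡ 0 (mod 2). So (-4)^{10} ≡ (-4)^{0} ≡ 1 (mod 3)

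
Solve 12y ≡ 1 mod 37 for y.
Since 37 is prime, by Fermat 12^(-1) ≡ 12^{35} ≡ 34 mod 37. Verify: 12 × 34 = 408 ≡ 1 mod 37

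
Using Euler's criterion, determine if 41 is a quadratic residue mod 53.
By Euler's criterion: 41^{26} ≡ 52 (mod 53). Since this equals -1 (≡ 52), 41 is not a QR.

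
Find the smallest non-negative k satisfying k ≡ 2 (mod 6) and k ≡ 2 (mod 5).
M = 6 × 5 = 30. M₁ = 5, y₁ ≡ 5 (mod 6). M₂ = 6, y₂ ≡ 1 (mod 5). k = 2×5×5 + 2×6×1 ≡ 2 (mod 30)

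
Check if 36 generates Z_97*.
36^{6} ≡ 1 (mod 97) and 6 < 96, so ord_97(36) = 6 ≠ 96 and 36 is not a primitive root.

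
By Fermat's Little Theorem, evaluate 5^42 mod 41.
By Fermat: 5^{40} ≡ 1 mod 41. So 5^{42} = 5^{40} · 5^{2} ≡ 5^{2} ≡ 25 mod 41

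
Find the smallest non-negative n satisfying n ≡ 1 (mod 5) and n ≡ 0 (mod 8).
M = 5 × 8 = 40. M₁ = 8, y₁ ≡ 2 (mod 5). M₂ = 5, y₂ ≡ 5 (mod 8). n = 1×8×2 + 0×5×5 ≡ 16 (mod 40)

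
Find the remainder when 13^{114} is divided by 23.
By Fermat: 13^{22} ≡ 1 (mod 23). 114 = 5×22 + 4. So 13^{114} ≡ 13^{4} ≡ 18 (mod 23)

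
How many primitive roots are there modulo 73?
There are φ(73-1) = φ(72) = 24 primitive roots modulo 73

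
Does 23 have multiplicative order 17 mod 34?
Powers of 23 mod 34: 23^1≡23, 23^2≡19, 23^3≡29, 23^4≡21, 23^5≡7, 23^6≡25, 23^7≡31, 23^8≡33, 23^9≡11, 23^10≡15, 23^11≡5, 23^12≡13, 23^13≡27, 23^14≡9, 23^15≡3, 23^16≡1. Already 23^16≡1, so the order is 16 < 17. No, the actual order is 16.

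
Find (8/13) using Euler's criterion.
(8/13) = 8^{6} mod 13 = -1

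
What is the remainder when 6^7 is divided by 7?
Using Fermat: 6^{6} ≡ 1 mod 7. 7 ≡ 1 mod 6. So 6^{7} ≡ 6^{1} ≡ 6 mod 7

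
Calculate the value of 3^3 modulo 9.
3^{3} = 27 ≡ 0 (mod 9)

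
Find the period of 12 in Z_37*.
Powers of 12 mod 37: 12^1≡12, 12^2≡33, 12^3≡26, 12^4≡16, 12^5≡7, 12^6≡10, 12^7≡9, 12^8≡34, 12^9≡1. So the order of 12 is 9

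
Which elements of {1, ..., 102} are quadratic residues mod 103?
QRs mod 103: {1, 2, 4, 7, 8, 9, 13, 14, 15, 16, 17, 18, 19, 23, 25, 26, 28, 29, 30, 32, 33, 34, 36, 38, 41, 46, 49, 50, 52, 55, 56, 58, 59, 60, 61, 63, 64, 66, 68, 72, 76, 79, 81, 82, 83, 91, 92, 93, 97, 98, 100}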